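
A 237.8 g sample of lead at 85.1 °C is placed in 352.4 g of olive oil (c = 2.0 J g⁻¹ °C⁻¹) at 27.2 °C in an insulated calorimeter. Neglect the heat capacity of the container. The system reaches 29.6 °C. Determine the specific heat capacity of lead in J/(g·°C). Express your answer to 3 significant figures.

c = 0.128 J/(g·°C)

q_gained = (352.4 × 2.0) × (29.6 − 27.2) = 1692 J
q_lost = 237.8 × c × (85.1 − 29.6) = 13197.9 c
Set equal: c = 1692 / 13197.9 = 0.128 J/(g·°C)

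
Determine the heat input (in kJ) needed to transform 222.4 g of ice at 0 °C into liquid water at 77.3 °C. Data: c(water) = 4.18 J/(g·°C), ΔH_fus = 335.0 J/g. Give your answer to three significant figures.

q1 (melt at 0 °C): 222.4 × 335.0 = 74504 J
q2 (heat water 0.0→77.3 °C): 222.4 × 4.18 × 77.3 = 71861 J
Total: 74504 + 71861 = 146365 J = 146 kJ

q = 146 kJ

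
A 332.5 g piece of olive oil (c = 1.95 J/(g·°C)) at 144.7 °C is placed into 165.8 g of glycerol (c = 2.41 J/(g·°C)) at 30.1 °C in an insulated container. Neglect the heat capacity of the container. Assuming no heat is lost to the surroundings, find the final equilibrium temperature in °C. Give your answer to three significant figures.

T_f = 101 °C

Heat lost by olive oil = heat gained by glycerol.
(332.5)(1.95)(144.7 − T) = (165.8)(2.41)(T − 30.1)
648.375 (144.7 − T) = 399.578 (T − 30.1)
93820 − 648.375 T = 399.578 T − 12027
105847 = 1047.953 T
T = 101.0 °C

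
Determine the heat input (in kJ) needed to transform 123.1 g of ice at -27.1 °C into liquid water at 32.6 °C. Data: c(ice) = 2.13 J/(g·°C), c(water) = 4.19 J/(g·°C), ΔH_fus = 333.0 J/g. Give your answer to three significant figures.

q = 64.9 kJ

q1 (heat ice -27.1→0.0 °C): 123.1 × 2.13 × 27.1 = 7106 J
q2 (melt at 0 °C): 123.1 × 333.0 = 40992 J
q3 (heat water 0.0→32.6 °C): 123.1 × 4.19 × 32.6 = 16815 J
Total: 7106 + 40992 + 16815 = 64913 J = 64.9 kJ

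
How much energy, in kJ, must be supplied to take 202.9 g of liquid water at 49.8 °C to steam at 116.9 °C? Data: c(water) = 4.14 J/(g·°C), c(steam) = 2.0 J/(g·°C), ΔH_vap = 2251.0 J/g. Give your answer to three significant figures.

q1 (heat water 49.8→100.0 °C): 202.9 × 4.14 × 50.2 = 42168 J
q2 (vaporize at 100 °C): 202.9 × 2251.0 = 456728 J
q3 (heat steam 100.0→116.9 °C): 202.9 × 2.0 × 16.9 = 6858 J
Total: 42168 + 456728 + 6858 = 505754 J = 506 kJ

q = 506 kJ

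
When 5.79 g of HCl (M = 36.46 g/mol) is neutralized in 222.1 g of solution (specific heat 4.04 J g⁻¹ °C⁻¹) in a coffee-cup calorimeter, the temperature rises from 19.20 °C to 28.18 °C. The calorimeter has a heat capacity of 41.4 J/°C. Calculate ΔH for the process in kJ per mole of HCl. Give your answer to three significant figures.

ΔH = -53.1 kJ/mol

|ΔT| = |28.18 − 19.20| = 8.98 °C
|q_surr| = (222.1 × 4.04 + 41.4) × 8.98 = 938.684 × 8.98 = 8429 J
n(HCl) = 5.79 / 36.46 = 0.1588 mol
Temperature rose, so q_rxn = −|q_surr| = -8.429 kJ
ΔH = q_rxn / n = -53.08 kJ/mol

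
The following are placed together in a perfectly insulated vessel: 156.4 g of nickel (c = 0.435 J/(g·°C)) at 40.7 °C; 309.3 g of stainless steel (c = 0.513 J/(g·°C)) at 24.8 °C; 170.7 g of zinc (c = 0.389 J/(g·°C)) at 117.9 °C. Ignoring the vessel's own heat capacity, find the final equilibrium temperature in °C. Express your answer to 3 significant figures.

T_f = 49.6 °C

Σ mᵢcᵢ(T − Tᵢ) = 0  ⇒  T = Σ mᵢcᵢTᵢ / Σ mᵢcᵢ
Σ mᵢcᵢ = 156.4×0.435 + 309.3×0.513 + 170.7×0.389 = 293.1072
Σ mᵢcᵢTᵢ = 68.034×40.7 + 158.6709×24.8 + 66.4023×117.9 = 14533
T = 14533 / 293.1072 = 49.58 °C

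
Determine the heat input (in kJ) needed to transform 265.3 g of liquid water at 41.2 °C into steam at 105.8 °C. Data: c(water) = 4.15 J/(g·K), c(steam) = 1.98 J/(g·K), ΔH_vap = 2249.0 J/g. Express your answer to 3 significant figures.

q = 664 kJ

q1 (heat water 41.2→100.0 °C): 265.3 × 4.15 × 58.8 = 64739 J
q2 (vaporize at 100 °C): 265.3 × 2249.0 = 596660 J
q3 (heat steam 100.0→105.8 °C): 265.3 × 1.98 × 5.8 = 3047 J
Total: 64739 + 596660 + 3047 = 664446 J = 664 kJ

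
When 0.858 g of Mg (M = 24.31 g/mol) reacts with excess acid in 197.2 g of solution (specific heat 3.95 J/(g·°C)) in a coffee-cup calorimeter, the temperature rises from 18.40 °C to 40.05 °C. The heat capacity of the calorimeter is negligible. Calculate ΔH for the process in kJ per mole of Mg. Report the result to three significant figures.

ΔH = -478 kJ/mol

|ΔT| = |40.05 − 18.40| = 21.65 °C
|q_surr| = (197.2 × 3.95) × 21.65 = 778.94 × 21.65 = 16860 J
n(Mg) = 0.858 / 24.31 = 0.03529 mol
Temperature rose, so q_rxn = −|q_surr| = -16.86 kJ
ΔH = q_rxn / n = -477.8 kJ/mol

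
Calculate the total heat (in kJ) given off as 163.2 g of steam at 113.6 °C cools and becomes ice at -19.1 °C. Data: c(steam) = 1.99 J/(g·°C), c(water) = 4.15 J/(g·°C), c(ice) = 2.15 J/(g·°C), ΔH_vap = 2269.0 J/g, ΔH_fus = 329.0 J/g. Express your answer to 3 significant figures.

q = 503 kJ

q1 (cool steam 113.6→100 °C): 163.2 × 1.99 × 13.6 = 4417 J
q2 (condense at 100 °C): 163.2 × 2269.0 = 370301 J
q3 (cool water 100→0 °C): 163.2 × 4.15 × 100.0 = 67728 J
q4 (freeze at 0 °C): 163.2 × 329.0 = 53693 J
q5 (cool ice 0→-19.1 °C): 163.2 × 2.15 × 19.1 = 6702 J
Total: 4417 + 370301 + 67728 + 53693 + 6702 = 502841 J = 503 kJ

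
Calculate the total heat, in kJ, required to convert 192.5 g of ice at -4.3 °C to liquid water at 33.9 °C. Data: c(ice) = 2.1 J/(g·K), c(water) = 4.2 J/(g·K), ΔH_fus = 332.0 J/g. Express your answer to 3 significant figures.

q1 (heat ice -4.3→0.0 °C): 192.5 × 2.1 × 4.3 = 1738 J
q2 (melt at 0 °C): 192.5 × 332.0 = 63910 J
q3 (heat water 0.0→33.9 °C): 192.5 × 4.2 × 33.9 = 27408 J
Total: 1738 + 63910 + 27408 = 93056 J = 93.1 kJ

q = 93.1 kJ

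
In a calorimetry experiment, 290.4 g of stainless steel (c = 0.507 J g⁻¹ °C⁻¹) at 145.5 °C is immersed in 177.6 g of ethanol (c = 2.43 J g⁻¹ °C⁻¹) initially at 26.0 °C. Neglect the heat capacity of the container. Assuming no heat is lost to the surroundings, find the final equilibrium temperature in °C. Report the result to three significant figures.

Heat lost by stainless steel = heat gained by ethanol.
(290.4)(0.507)(145.5 − T) = (177.6)(2.43)(T − 26.0)
147.2328 (145.5 − T) = 431.568 (T − 26.0)
21422 − 147.2328 T = 431.568 T − 11221
32643 = 578.8008 T
T = 56.40 °C

T_f = 56.4 °C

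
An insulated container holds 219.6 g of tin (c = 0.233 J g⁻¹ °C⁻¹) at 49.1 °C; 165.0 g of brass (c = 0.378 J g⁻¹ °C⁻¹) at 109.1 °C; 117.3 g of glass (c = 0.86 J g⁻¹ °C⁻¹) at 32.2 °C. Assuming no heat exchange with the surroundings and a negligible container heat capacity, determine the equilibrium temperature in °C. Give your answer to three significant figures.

Σ mᵢcᵢ(T − Tᵢ) = 0  ⇒  T = Σ mᵢcᵢTᵢ / Σ mᵢcᵢ
Σ mᵢcᵢ = 219.6×0.233 + 165.0×0.378 + 117.3×0.86 = 214.4148
Σ mᵢcᵢTᵢ = 51.1668×49.1 + 62.37×109.1 + 100.878×32.2 = 12565
T = 12565 / 214.4148 = 58.60 °C

T_f = 58.6 °C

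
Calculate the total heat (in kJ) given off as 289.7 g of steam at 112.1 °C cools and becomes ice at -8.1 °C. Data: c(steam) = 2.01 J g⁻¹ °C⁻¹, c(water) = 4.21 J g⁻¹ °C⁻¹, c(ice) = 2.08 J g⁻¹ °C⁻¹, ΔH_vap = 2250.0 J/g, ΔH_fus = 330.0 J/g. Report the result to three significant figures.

q = 881 kJ

q1 (cool steam 112.1→100 °C): 289.7 × 2.01 × 12.1 = 7046 J
q2 (condense at 100 °C): 289.7 × 2250.0 = 651825 J
q3 (cool water 100→0 °C): 289.7 × 4.21 × 100.0 = 121964 J
q4 (freeze at 0 °C): 289.7 × 330.0 = 95601 J
q5 (cool ice 0→-8.1 °C): 289.7 × 2.08 × 8.1 = 4881 J
Total: 7046 + 651825 + 121964 + 95601 + 4881 = 881317 J = 881 kJ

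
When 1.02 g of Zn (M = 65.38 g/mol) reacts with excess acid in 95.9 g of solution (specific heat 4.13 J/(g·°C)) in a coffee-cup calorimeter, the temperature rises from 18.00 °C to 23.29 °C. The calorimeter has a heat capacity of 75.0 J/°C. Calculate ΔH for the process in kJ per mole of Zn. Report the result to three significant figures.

ΔH = -160 kJ/mol

|ΔT| = |23.29 − 18.00| = 5.29 °C
|q_surr| = (95.9 × 4.13 + 75.0) × 5.29 = 471.067 × 5.29 = 2492 J
n(Zn) = 1.02 / 65.38 = 0.01560 mol
Temperature rose, so q_rxn = −|q_surr| = -2.492 kJ
ΔH = q_rxn / n = -159.7 kJ/mol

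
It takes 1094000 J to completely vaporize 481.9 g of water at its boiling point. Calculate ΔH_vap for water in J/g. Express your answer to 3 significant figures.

ΔH_vap = q / m = 1094000 / 481.9 = 2270 J/g

ΔH_vap = 2270 J/g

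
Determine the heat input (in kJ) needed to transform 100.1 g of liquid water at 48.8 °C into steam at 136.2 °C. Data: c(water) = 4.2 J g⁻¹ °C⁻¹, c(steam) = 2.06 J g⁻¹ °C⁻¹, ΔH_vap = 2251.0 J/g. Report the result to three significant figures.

q = 254 kJ

q1 (heat water 48.8→100.0 °C): 100.1 × 4.2 × 51.2 = 21526 J
q2 (vaporize at 100 °C): 100.1 × 2251.0 = 225325 J
q3 (heat steam 100.0→136.2 °C): 100.1 × 2.06 × 36.2 = 7465 J
Total: 21526 + 225325 + 7465 = 254316 J = 254 kJ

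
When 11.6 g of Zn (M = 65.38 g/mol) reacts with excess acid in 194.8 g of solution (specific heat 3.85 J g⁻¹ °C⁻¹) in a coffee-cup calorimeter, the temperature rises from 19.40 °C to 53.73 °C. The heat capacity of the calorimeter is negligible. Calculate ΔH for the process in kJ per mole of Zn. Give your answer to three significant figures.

|ΔT| = |53.73 − 19.40| = 34.33 °C
|q_surr| = (194.8 × 3.85) × 34.33 = 749.98 × 34.33 = 25750 J
n(Zn) = 11.6 / 65.38 = 0.1774 mol
Temperature rose, so q_rxn = −|q_surr| = -25.75 kJ
ΔH = q_rxn / n = -145.2 kJ/mol

ΔH = -145 kJ/mol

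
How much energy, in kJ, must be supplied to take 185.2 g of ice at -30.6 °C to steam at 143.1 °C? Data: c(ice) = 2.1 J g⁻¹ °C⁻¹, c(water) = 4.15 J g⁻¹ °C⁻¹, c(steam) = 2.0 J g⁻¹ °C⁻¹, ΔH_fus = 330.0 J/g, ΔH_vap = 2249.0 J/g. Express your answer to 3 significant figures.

q1 (heat ice -30.6→0.0 °C): 185.2 × 2.1 × 30.6 = 11901 J
q2 (melt at 0 °C): 185.2 × 330.0 = 61116 J
q3 (heat water 0.0→100.0 °C): 185.2 × 4.15 × 100.0 = 76858 J
q4 (vaporize at 100 °C): 185.2 × 2249.0 = 416515 J
q5 (heat steam 100.0→143.1 °C): 185.2 × 2.0 × 43.1 = 15964 J
Total: 11901 + 61116 + 76858 + 416515 + 15964 = 582354 J = 582 kJ

q = 582 kJ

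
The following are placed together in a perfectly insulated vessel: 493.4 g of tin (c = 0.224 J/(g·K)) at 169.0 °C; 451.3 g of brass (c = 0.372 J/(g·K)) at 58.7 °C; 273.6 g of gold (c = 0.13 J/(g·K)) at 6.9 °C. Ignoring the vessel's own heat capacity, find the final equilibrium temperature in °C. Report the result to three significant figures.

T_f = 91.7 °C

Σ mᵢcᵢ(T − Tᵢ) = 0  ⇒  T = Σ mᵢcᵢTᵢ / Σ mᵢcᵢ
Σ mᵢcᵢ = 493.4×0.224 + 451.3×0.372 + 273.6×0.13 = 313.9732
Σ mᵢcᵢTᵢ = 110.5216×169.0 + 167.8836×58.7 + 35.568×6.9 = 28778
T = 28778 / 313.9732 = 91.66 °C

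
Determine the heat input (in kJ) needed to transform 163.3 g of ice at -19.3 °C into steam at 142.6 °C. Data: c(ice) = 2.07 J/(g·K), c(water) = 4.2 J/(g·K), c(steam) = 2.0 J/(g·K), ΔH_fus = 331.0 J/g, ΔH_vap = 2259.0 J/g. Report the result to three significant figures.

q = 512 kJ

q1 (heat ice -19.3→0.0 °C): 163.3 × 2.07 × 19.3 = 6524 J
q2 (melt at 0 °C): 163.3 × 331.0 = 54052 J
q3 (heat water 0.0→100.0 °C): 163.3 × 4.2 × 100.0 = 68586 J
q4 (vaporize at 100 °C): 163.3 × 2259.0 = 368895 J
q5 (heat steam 100.0→142.6 °C): 163.3 × 2.0 × 42.6 = 13913 J
Total: 6524 + 54052 + 68586 + 368895 + 13913 = 511970 J = 512 kJ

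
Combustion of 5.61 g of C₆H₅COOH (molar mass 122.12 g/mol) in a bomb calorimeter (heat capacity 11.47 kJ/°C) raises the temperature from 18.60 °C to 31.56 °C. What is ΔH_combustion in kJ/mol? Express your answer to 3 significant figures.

ΔH = -3240 kJ/mol

ΔT = 31.56 − 18.60 = 12.96 °C
q_cal = C_cal × ΔT = 11.47 × 12.96 = 148.6512 kJ
n = 5.61 / 122.12 = 0.04594 mol
q_rxn = −q_cal = -148.6512 kJ
ΔH = -148.6512 / 0.04594 = -3236 kJ/mol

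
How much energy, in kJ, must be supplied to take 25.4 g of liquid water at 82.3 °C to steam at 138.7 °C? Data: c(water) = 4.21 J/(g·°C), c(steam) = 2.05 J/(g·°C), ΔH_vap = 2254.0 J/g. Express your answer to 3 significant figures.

q = 61.2 kJ

q1 (heat water 82.3→100.0 °C): 25.4 × 4.21 × 17.7 = 1893 J
q2 (vaporize at 100 °C): 25.4 × 2254.0 = 57252 J
q3 (heat steam 100.0→138.7 °C): 25.4 × 2.05 × 38.7 = 2015 J
Total: 1893 + 57252 + 2015 = 61160 J = 61.2 kJ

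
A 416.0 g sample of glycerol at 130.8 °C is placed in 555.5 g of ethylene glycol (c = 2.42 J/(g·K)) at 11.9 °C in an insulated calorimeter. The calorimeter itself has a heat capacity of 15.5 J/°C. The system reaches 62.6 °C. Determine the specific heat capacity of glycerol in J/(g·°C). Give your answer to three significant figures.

c = 2.43 J/(g·°C)

q_gained = (555.5 × 2.42 + 15.5) × (62.6 − 11.9) = 68940 J
q_lost = 416.0 × c × (130.8 − 62.6) = 28371.2 c
Set equal: c = 68940 / 28371.2 = 2.43 J/(g·°C)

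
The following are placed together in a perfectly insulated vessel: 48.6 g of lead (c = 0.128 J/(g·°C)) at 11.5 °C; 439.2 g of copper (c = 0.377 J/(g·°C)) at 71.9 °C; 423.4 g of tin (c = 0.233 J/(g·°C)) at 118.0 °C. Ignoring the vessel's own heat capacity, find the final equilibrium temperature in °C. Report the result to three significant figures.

Σ mᵢcᵢ(T − Tᵢ) = 0  ⇒  T = Σ mᵢcᵢTᵢ / Σ mᵢcᵢ
Σ mᵢcᵢ = 48.6×0.128 + 439.2×0.377 + 423.4×0.233 = 270.4514
Σ mᵢcᵢTᵢ = 6.2208×11.5 + 165.5784×71.9 + 98.6522×118.0 = 23618
T = 23618 / 270.4514 = 87.33 °C

T_f = 87.3 °C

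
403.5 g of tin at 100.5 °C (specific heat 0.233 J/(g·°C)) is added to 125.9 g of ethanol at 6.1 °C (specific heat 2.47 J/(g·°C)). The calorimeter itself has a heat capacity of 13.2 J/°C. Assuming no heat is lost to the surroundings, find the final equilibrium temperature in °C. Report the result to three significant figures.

Heat lost by tin = heat gained by ethanol + calorimeter.
(403.5)(0.233)(100.5 − T) = [(125.9)(2.47) + 13.2](T − 6.1)
94.0155 (100.5 − T) = 324.173 (T − 6.1)
9448.6 − 94.0155 T = 324.173 T − 1977.5
11426.1 = 418.1885 T
T = 27.32 °C

T_f = 27.3 °C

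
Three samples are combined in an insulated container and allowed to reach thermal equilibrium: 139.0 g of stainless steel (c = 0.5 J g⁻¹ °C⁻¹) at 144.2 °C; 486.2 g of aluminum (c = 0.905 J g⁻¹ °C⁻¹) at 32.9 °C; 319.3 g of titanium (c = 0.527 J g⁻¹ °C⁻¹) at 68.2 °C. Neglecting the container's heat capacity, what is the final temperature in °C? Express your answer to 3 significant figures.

Σ mᵢcᵢ(T − Tᵢ) = 0  ⇒  T = Σ mᵢcᵢTᵢ / Σ mᵢcᵢ
Σ mᵢcᵢ = 139.0×0.5 + 486.2×0.905 + 319.3×0.527 = 677.7821
Σ mᵢcᵢTᵢ = 69.5×144.2 + 440.011×32.9 + 168.2711×68.2 = 35974
T = 35974 / 677.7821 = 53.08 °C

T_f = 53.1 °C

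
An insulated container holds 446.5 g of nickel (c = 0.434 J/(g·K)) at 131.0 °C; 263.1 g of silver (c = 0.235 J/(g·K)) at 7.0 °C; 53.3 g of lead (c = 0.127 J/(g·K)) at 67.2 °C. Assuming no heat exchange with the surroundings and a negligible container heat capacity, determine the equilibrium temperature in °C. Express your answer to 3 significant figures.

Σ mᵢcᵢ(T − Tᵢ) = 0  ⇒  T = Σ mᵢcᵢTᵢ / Σ mᵢcᵢ
Σ mᵢcᵢ = 446.5×0.434 + 263.1×0.235 + 53.3×0.127 = 262.3786
Σ mᵢcᵢTᵢ = 193.781×131.0 + 61.8285×7.0 + 6.7691×67.2 = 26273
T = 26273 / 262.3786 = 100.1 °C

T_f = 100 °C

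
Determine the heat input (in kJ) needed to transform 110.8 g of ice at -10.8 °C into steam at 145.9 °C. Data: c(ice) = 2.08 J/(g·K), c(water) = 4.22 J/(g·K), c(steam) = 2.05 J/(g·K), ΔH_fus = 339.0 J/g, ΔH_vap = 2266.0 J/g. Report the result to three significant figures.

q1 (heat ice -10.8→0.0 °C): 110.8 × 2.08 × 10.8 = 2489 J
q2 (melt at 0 °C): 110.8 × 339.0 = 37561 J
q3 (heat water 0.0→100.0 °C): 110.8 × 4.22 × 100.0 = 46758 J
q4 (vaporize at 100 °C): 110.8 × 2266.0 = 251073 J
q5 (heat steam 100.0→145.9 °C): 110.8 × 2.05 × 45.9 = 10426 J
Total: 2489 + 37561 + 46758 + 251073 + 10426 = 348307 J = 348 kJ

q = 348 kJ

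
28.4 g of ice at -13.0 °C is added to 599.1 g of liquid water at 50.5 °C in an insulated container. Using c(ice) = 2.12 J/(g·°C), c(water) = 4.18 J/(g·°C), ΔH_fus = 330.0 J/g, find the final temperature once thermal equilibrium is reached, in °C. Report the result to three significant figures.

T_f = 44.3 °C

Heat to bring ice to 0 °C and melt it: q₁ = 28.4×2.12×13.0 + 28.4×330.0 = 10155 J
Heat the water can supply cooling to 0 °C: 599.1×4.18×50.5 = 126464 J > q₁, so all ice melts.
Energy balance: 599.1×4.18×(50.5 − T) = 10155 + 28.4×4.18×(T − 0)
2504.238(50.5 − T) = 10155 + 118.712 T
126464 − 10155 = 2622.950 T
T = 116309 / 2622.950 = 44.34 °C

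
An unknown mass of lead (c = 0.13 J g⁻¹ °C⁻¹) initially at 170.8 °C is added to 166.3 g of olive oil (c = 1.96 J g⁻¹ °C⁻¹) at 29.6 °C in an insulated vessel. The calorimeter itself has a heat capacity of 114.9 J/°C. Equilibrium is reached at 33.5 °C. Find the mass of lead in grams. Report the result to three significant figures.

m = 96.3 g

q_gained = (166.3 × 1.96 + 114.9) × (33.5 − 29.6) = 1719 J
q_lost = m × 0.13 × (170.8 − 33.5) = 17.849 m
m = 1719 / 17.849 = 96.3 g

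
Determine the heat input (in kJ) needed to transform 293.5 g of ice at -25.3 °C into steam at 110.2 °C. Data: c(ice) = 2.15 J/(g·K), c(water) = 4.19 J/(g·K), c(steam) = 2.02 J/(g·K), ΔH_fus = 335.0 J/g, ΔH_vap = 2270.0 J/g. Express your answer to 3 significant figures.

q = 910 kJ

q1 (heat ice -25.3→0.0 °C): 293.5 × 2.15 × 25.3 = 15965 J
q2 (melt at 0 °C): 293.5 × 335.0 = 98323 J
q3 (heat water 0.0→100.0 °C): 293.5 × 4.19 × 100.0 = 122977 J
q4 (vaporize at 100 °C): 293.5 × 2270.0 = 666245 J
q5 (heat steam 100.0→110.2 °C): 293.5 × 2.02 × 10.2 = 6047 J
Total: 15965 + 98323 + 122977 + 666245 + 6047 = 909557 J = 910 kJ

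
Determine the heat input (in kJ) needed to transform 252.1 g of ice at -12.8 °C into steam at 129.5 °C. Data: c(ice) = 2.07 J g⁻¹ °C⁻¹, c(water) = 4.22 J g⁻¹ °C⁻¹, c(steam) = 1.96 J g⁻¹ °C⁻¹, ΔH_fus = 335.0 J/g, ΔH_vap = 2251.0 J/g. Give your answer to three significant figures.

q = 780 kJ

q1 (heat ice -12.8→0.0 °C): 252.1 × 2.07 × 12.8 = 6680 J
q2 (melt at 0 °C): 252.1 × 335.0 = 84454 J
q3 (heat water 0.0→100.0 °C): 252.1 × 4.22 × 100.0 = 106386 J
q4 (vaporize at 100 °C): 252.1 × 2251.0 = 567477 J
q5 (heat steam 100.0→129.5 °C): 252.1 × 1.96 × 29.5 = 14576 J
Total: 6680 + 84454 + 106386 + 567477 + 14576 = 779573 J = 780 kJ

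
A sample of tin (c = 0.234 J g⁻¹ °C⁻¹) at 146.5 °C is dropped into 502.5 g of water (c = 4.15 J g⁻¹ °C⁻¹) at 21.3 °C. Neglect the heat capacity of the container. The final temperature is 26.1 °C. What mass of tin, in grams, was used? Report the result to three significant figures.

q_gained = (502.5 × 4.15) × (26.1 − 21.3) = 10010 J
q_lost = m × 0.234 × (146.5 − 26.1) = 28.1736 m
m = 10010 / 28.1736 = 355 g

m = 355 g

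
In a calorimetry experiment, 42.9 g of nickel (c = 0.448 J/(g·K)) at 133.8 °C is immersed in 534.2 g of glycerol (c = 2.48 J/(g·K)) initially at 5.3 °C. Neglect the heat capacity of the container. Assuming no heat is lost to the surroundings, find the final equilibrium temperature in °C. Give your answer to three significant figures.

T_f = 7.14 °C

Heat lost by nickel = heat gained by glycerol.
(42.9)(0.448)(133.8 − T) = (534.2)(2.48)(T − 5.3)
19.2192 (133.8 − T) = 1324.816 (T − 5.3)
2571.5 − 19.2192 T = 1324.816 T − 7021.5
9593.0 = 1344.0352 T
T = 7.137 °C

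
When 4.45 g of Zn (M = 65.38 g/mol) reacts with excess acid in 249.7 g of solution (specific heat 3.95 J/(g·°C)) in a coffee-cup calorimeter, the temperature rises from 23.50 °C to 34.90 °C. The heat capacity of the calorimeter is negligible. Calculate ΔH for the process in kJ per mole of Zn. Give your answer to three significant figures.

ΔH = -165 kJ/mol

|ΔT| = |34.90 − 23.50| = 11.40 °C
|q_surr| = (249.7 × 3.95) × 11.40 = 986.315 × 11.40 = 11240 J
n(Zn) = 4.45 / 65.38 = 0.06806 mol
Temperature rose, so q_rxn = −|q_surr| = -11.24 kJ
ΔH = q_rxn / n = -165.1 kJ/mol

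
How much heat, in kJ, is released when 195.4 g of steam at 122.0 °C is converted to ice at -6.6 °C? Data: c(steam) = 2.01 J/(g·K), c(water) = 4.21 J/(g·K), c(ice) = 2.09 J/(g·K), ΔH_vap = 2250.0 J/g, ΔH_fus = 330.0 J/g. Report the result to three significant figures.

q1 (cool steam 122.0→100 °C): 195.4 × 2.01 × 22.0 = 8641 J
q2 (condense at 100 °C): 195.4 × 2250.0 = 439650 J
q3 (cool water 100→0 °C): 195.4 × 4.21 × 100.0 = 82263 J
q4 (freeze at 0 °C): 195.4 × 330.0 = 64482 J
q5 (cool ice 0→-6.6 °C): 195.4 × 2.09 × 6.6 = 2695 J
Total: 8641 + 439650 + 82263 + 64482 + 2695 = 597731 J = 598 kJ

q = 598 kJ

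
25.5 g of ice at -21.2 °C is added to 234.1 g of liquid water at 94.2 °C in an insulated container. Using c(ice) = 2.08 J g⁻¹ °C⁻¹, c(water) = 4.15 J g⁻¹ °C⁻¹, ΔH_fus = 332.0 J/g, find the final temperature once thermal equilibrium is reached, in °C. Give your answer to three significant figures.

T_f = 76.0 °C

Heat to bring ice to 0 °C and melt it: q₁ = 25.5×2.08×21.2 + 25.5×332.0 = 9590.4 J
Heat the water can supply cooling to 0 °C: 234.1×4.15×94.2 = 91516.7 J > q₁, so all ice melts.
Energy balance: 234.1×4.15×(94.2 − T) = 9590.4 + 25.5×4.15×(T − 0)
971.515(94.2 − T) = 9590.4 + 105.825 T
91516.7 − 9590.4 = 1077.340 T
T = 81926.3 / 1077.340 = 76.04 °C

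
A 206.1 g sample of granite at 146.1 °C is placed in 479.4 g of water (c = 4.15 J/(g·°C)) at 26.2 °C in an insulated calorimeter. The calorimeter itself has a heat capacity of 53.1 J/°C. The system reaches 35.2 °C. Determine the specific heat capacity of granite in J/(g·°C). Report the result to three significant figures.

c = 0.804 J/(g·°C)

q_gained = (479.4 × 4.15 + 53.1) × (35.2 − 26.2) = 18380 J
q_lost = 206.1 × c × (146.1 − 35.2) = 22856.49 c
Set equal: c = 18380 / 22856.49 = 0.804 J/(g·°C)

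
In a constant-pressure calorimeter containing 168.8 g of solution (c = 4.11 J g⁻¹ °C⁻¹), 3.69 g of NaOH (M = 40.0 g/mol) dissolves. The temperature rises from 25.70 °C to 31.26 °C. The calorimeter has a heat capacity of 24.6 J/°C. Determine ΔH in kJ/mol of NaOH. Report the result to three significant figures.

ΔH = -43.3 kJ/mol

|ΔT| = |31.26 − 25.70| = 5.56 °C
|q_surr| = (168.8 × 4.11 + 24.6) × 5.56 = 718.368 × 5.56 = 3994 J
n(NaOH) = 3.69 / 40.0 = 0.09225 mol
Temperature rose, so q_rxn = −|q_surr| = -3.994 kJ
ΔH = q_rxn / n = -43.30 kJ/mol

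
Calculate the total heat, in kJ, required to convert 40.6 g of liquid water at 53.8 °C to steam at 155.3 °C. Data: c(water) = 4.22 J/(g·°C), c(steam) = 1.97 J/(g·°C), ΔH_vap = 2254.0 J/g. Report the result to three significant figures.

q1 (heat water 53.8→100.0 °C): 40.6 × 4.22 × 46.2 = 7916 J
q2 (vaporize at 100 °C): 40.6 × 2254.0 = 91512 J
q3 (heat steam 100.0→155.3 °C): 40.6 × 1.97 × 55.3 = 4423 J
Total: 7916 + 91512 + 4423 = 103851 J = 104 kJ

q = 104 kJ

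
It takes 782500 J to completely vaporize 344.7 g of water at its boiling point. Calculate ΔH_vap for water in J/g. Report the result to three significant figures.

ΔH_vap = q / m = 782500 / 344.7 = 2270 J/g

ΔH_vap = 2270 J/g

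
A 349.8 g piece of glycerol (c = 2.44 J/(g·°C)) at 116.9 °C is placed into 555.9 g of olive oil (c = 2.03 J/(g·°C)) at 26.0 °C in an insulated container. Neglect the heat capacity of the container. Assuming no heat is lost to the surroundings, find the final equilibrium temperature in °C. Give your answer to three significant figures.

T_f = 65.1 °C

Heat lost by glycerol = heat gained by olive oil.
(349.8)(2.44)(116.9 − T) = (555.9)(2.03)(T − 26.0)
853.512 (116.9 − T) = 1128.477 (T − 26.0)
99776 − 853.512 T = 1128.477 T − 29340
129116 = 1981.989 T
T = 65.14 °C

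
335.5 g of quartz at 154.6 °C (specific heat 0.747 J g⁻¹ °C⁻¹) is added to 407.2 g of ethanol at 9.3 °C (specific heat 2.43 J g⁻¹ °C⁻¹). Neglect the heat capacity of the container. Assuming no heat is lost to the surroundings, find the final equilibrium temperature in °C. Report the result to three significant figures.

T_f = 38.7 °C

Heat lost by quartz = heat gained by ethanol.
(335.5)(0.747)(154.6 − T) = (407.2)(2.43)(T − 9.3)
250.6185 (154.6 − T) = 989.496 (T − 9.3)
38746 − 250.6185 T = 989.496 T − 9202.3
47948.3 = 1240.1145 T
T = 38.66 °C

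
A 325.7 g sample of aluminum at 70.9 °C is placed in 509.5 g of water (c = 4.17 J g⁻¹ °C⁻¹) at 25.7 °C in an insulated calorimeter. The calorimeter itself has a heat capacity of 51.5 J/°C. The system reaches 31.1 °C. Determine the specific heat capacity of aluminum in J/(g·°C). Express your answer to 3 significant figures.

c = 0.907 J/(g·°C)

q_gained = (509.5 × 4.17 + 51.5) × (31.1 − 25.7) = 11751 J
q_lost = 325.7 × c × (70.9 − 31.1) = 12962.86 c
Set equal: c = 11751 / 12962.86 = 0.907 J/(g·°C)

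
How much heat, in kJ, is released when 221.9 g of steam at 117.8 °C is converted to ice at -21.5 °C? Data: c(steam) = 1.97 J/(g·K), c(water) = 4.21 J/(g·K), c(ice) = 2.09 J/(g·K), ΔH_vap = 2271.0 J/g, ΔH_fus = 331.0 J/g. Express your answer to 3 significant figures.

q = 689 kJ

q1 (cool steam 117.8→100 °C): 221.9 × 1.97 × 17.8 = 7781 J
q2 (condense at 100 °C): 221.9 × 2271.0 = 503935 J
q3 (cool water 100→0 °C): 221.9 × 4.21 × 100.0 = 93420 J
q4 (freeze at 0 °C): 221.9 × 331.0 = 73449 J
q5 (cool ice 0→-21.5 °C): 221.9 × 2.09 × 21.5 = 9971 J
Total: 7781 + 503935 + 93420 + 73449 + 9971 = 688556 J = 689 kJ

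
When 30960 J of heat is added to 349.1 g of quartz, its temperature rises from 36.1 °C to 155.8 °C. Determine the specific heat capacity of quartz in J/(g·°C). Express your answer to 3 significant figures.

c = q / (m ΔT) = 30960 / (349.1 × 119.7)
c = 30960 / 41787.27 = 0.741 J/(g·°C)

c = 0.741 J/(g·°C)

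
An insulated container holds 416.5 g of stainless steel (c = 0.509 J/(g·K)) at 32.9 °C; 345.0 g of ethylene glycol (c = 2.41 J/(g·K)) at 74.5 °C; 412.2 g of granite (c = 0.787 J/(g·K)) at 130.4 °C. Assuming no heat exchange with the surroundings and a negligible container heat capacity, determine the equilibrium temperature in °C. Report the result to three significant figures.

Σ mᵢcᵢ(T − Tᵢ) = 0  ⇒  T = Σ mᵢcᵢTᵢ / Σ mᵢcᵢ
Σ mᵢcᵢ = 416.5×0.509 + 345.0×2.41 + 412.2×0.787 = 1367.8499
Σ mᵢcᵢTᵢ = 211.9985×32.9 + 831.45×74.5 + 324.4014×130.4 = 111220
T = 111220 / 1367.8499 = 81.31 °C

T_f = 81.3 °C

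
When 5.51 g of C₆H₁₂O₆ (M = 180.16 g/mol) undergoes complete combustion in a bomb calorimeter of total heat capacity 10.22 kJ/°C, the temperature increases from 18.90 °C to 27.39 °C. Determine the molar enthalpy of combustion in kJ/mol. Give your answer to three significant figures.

ΔH = -2840 kJ/mol

ΔT = 27.39 − 18.90 = 8.49 °C
q_cal = C_cal × ΔT = 10.22 × 8.49 = 86.7678 kJ
n = 5.51 / 180.16 = 0.03058 mol
q_rxn = −q_cal = -86.7678 kJ
ΔH = -86.7678 / 0.03058 = -2837 kJ/mol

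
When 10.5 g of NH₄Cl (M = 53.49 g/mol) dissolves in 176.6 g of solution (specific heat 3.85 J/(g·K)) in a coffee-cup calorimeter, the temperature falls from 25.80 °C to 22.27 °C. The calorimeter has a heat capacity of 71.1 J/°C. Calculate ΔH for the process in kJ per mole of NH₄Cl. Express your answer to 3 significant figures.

ΔH = 13.5 kJ/mol

|ΔT| = |22.27 − 25.80| = 3.53 °C
|q_surr| = (176.6 × 3.85 + 71.1) × 3.53 = 751.01 × 3.53 = 2651 J
n(NH₄Cl) = 10.5 / 53.49 = 0.1963 mol
Temperature fell, so q_rxn = +|q_surr| = 2.651 kJ
ΔH = q_rxn / n = 13.50 kJ/mol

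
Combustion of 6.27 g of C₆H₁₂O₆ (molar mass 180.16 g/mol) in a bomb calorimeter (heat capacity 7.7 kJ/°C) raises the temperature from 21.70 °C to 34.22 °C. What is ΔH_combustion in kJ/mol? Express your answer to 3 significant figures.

ΔT = 34.22 − 21.70 = 12.52 °C
q_cal = C_cal × ΔT = 7.7 × 12.52 = 96.404 kJ
n = 6.27 / 180.16 = 0.03480 mol
q_rxn = −q_cal = -96.404 kJ
ΔH = -96.404 / 0.03480 = -2770 kJ/mol

ΔH = -2770 kJ/mol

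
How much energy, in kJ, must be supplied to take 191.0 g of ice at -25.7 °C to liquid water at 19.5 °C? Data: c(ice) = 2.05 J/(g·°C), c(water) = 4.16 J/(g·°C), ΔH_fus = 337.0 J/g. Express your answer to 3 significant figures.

q1 (heat ice -25.7→0.0 °C): 191.0 × 2.05 × 25.7 = 10063 J
q2 (melt at 0 °C): 191.0 × 337.0 = 64367 J
q3 (heat water 0.0→19.5 °C): 191.0 × 4.16 × 19.5 = 15494 J
Total: 10063 + 64367 + 15494 = 89924 J = 89.9 kJ

q = 89.9 kJ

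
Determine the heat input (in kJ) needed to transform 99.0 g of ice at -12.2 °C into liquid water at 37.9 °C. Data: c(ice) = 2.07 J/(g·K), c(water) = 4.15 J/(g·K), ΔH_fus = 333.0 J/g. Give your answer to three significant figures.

q1 (heat ice -12.2→0.0 °C): 99.0 × 2.07 × 12.2 = 2500 J
q2 (melt at 0 °C): 99.0 × 333.0 = 32967 J
q3 (heat water 0.0→37.9 °C): 99.0 × 4.15 × 37.9 = 15571 J
Total: 2500 + 32967 + 15571 = 51038 J = 51.0 kJ

q = 51.0 kJ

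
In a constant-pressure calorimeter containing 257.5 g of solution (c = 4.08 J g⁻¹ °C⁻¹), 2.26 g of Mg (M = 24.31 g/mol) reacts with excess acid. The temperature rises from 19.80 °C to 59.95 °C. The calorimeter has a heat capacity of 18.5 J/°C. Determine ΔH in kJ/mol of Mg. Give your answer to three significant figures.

ΔH = -462 kJ/mol

|ΔT| = |59.95 − 19.80| = 40.15 °C
|q_surr| = (257.5 × 4.08 + 18.5) × 40.15 = 1069.1 × 40.15 = 42920 J
n(Mg) = 2.26 / 24.31 = 0.09297 mol
Temperature rose, so q_rxn = −|q_surr| = -42.92 kJ
ΔH = q_rxn / n = -461.7 kJ/mol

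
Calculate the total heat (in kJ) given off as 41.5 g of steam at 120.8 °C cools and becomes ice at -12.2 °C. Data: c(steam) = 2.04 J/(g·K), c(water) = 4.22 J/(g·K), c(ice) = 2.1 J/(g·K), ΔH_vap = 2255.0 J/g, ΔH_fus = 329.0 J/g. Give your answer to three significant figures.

q = 128 kJ

q1 (cool steam 120.8→100 °C): 41.5 × 2.04 × 20.8 = 1761 J
q2 (condense at 100 °C): 41.5 × 2255.0 = 93583 J
q3 (cool water 100→0 °C): 41.5 × 4.22 × 100.0 = 17513 J
q4 (freeze at 0 °C): 41.5 × 329.0 = 13654 J
q5 (cool ice 0→-12.2 °C): 41.5 × 2.1 × 12.2 = 1063 J
Total: 1761 + 93583 + 17513 + 13654 + 1063 = 127574 J = 128 kJ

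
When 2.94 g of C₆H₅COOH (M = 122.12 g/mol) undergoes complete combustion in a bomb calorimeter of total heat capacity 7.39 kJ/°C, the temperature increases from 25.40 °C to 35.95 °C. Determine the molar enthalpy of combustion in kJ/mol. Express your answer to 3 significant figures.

ΔH = -3240 kJ/mol

ΔT = 35.95 − 25.40 = 10.55 °C
q_cal = C_cal × ΔT = 7.39 × 10.55 = 77.9645 kJ
n = 2.94 / 122.12 = 0.02407 mol
q_rxn = −q_cal = -77.9645 kJ
ΔH = -77.9645 / 0.02407 = -3239 kJ/mol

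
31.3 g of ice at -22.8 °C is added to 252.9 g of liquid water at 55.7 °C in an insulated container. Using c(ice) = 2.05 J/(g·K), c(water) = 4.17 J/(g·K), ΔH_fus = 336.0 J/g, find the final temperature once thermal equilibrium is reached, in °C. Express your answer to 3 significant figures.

Heat to bring ice to 0 °C and melt it: q₁ = 31.3×2.05×22.8 + 31.3×336.0 = 11980 J
Heat the water can supply cooling to 0 °C: 252.9×4.17×55.7 = 58740.8 J > q₁, so all ice melts.
Energy balance: 252.9×4.17×(55.7 − T) = 11980 + 31.3×4.17×(T − 0)
1054.593(55.7 − T) = 11980 + 130.521 T
58740.8 − 11980 = 1185.114 T
T = 46760.8 / 1185.114 = 39.46 °C

T_f = 39.5 °C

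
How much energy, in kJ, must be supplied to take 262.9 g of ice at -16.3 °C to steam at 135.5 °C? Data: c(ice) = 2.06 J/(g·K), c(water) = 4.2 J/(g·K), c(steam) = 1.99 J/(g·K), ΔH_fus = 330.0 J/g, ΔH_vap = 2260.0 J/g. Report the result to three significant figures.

q = 819 kJ

q1 (heat ice -16.3→0.0 °C): 262.9 × 2.06 × 16.3 = 8828 J
q2 (melt at 0 °C): 262.9 × 330.0 = 86757 J
q3 (heat water 0.0→100.0 °C): 262.9 × 4.2 × 100.0 = 110418 J
q4 (vaporize at 100 °C): 262.9 × 2260.0 = 594154 J
q5 (heat steam 100.0→135.5 °C): 262.9 × 1.99 × 35.5 = 18573 J
Total: 8828 + 86757 + 110418 + 594154 + 18573 = 818730 J = 819 kJ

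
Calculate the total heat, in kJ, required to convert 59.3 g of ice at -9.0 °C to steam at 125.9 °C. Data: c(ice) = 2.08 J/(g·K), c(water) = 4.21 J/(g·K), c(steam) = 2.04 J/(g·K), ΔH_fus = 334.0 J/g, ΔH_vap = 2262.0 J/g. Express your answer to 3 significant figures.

q1 (heat ice -9.0→0.0 °C): 59.3 × 2.08 × 9.0 = 1110 J
q2 (melt at 0 °C): 59.3 × 334.0 = 19806 J
q3 (heat water 0.0→100.0 °C): 59.3 × 4.21 × 100.0 = 24965 J
q4 (vaporize at 100 °C): 59.3 × 2262.0 = 134137 J
q5 (heat steam 100.0→125.9 °C): 59.3 × 2.04 × 25.9 = 3133 J
Total: 1110 + 19806 + 24965 + 134137 + 3133 = 183151 J = 183 kJ

q = 183 kJ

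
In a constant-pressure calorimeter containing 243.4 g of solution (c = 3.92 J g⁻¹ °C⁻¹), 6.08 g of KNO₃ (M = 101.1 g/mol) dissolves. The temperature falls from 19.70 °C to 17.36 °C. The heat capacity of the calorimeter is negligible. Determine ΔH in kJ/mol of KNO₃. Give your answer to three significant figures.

|ΔT| = |17.36 − 19.70| = 2.34 °C
|q_surr| = (243.4 × 3.92) × 2.34 = 954.128 × 2.34 = 2233 J
n(KNO₃) = 6.08 / 101.1 = 0.06014 mol
Temperature fell, so q_rxn = +|q_surr| = 2.233 kJ
ΔH = q_rxn / n = 37.13 kJ/mol

ΔH = 37.1 kJ/mol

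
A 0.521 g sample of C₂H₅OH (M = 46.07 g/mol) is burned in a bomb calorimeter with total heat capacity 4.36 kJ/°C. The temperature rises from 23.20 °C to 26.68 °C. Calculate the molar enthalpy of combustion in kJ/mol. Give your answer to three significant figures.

ΔH = -1340 kJ/mol

ΔT = 26.68 − 23.20 = 3.48 °C
q_cal = C_cal × ΔT = 4.36 × 3.48 = 15.1728 kJ
n = 0.521 / 46.07 = 0.01131 mol
q_rxn = −q_cal = -15.1728 kJ
ΔH = -15.1728 / 0.01131 = -1342 kJ/mol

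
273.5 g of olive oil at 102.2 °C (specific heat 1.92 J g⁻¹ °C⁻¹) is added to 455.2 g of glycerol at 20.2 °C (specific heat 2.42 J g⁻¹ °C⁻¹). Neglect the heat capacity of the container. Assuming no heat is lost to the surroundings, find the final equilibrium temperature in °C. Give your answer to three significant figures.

T_f = 46.7 °C

Heat lost by olive oil = heat gained by glycerol.
(273.5)(1.92)(102.2 − T) = (455.2)(2.42)(T − 20.2)
525.12 (102.2 − T) = 1101.584 (T − 20.2)
53667 − 525.12 T = 1101.584 T − 22252
75919 = 1626.704 T
T = 46.67 °C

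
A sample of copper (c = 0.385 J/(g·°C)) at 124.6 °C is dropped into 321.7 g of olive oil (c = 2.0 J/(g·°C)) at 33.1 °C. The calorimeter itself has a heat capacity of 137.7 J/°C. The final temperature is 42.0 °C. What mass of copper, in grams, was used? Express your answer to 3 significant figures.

m = 219 g

q_gained = (321.7 × 2.0 + 137.7) × (42.0 − 33.1) = 6952 J
q_lost = m × 0.385 × (124.6 − 42.0) = 31.801 m
m = 6952 / 31.801 = 219 g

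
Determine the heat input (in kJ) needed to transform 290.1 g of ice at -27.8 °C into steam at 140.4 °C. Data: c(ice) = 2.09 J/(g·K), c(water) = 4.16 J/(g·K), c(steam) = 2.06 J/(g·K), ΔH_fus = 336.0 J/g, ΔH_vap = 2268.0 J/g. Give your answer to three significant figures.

q1 (heat ice -27.8→0.0 °C): 290.1 × 2.09 × 27.8 = 16855 J
q2 (melt at 0 °C): 290.1 × 336.0 = 97474 J
q3 (heat water 0.0→100.0 °C): 290.1 × 4.16 × 100.0 = 120682 J
q4 (vaporize at 100 °C): 290.1 × 2268.0 = 657947 J
q5 (heat steam 100.0→140.4 °C): 290.1 × 2.06 × 40.4 = 24143 J
Total: 16855 + 97474 + 120682 + 657947 + 24143 = 917101 J = 917 kJ

q = 917 kJ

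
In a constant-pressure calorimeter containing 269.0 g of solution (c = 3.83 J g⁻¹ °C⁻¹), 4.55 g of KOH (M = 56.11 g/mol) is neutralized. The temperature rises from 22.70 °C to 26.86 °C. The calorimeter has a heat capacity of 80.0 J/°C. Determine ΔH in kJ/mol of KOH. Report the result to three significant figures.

ΔH = -57.0 kJ/mol

|ΔT| = |26.86 − 22.70| = 4.16 °C
|q_surr| = (269.0 × 3.83 + 80.0) × 4.16 = 1110.27 × 4.16 = 4619 J
n(KOH) = 4.55 / 56.11 = 0.08109 mol
Temperature rose, so q_rxn = −|q_surr| = -4.619 kJ
ΔH = q_rxn / n = -56.96 kJ/mol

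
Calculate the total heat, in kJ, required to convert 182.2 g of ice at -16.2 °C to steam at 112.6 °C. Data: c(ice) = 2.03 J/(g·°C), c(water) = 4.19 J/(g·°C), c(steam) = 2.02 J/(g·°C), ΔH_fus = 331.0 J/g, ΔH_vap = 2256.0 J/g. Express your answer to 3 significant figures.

q = 558 kJ

q1 (heat ice -16.2→0.0 °C): 182.2 × 2.03 × 16.2 = 5992 J
q2 (melt at 0 °C): 182.2 × 331.0 = 60308 J
q3 (heat water 0.0→100.0 °C): 182.2 × 4.19 × 100.0 = 76342 J
q4 (vaporize at 100 °C): 182.2 × 2256.0 = 411043 J
q5 (heat steam 100.0→112.6 °C): 182.2 × 2.02 × 12.6 = 4637 J
Total: 5992 + 60308 + 76342 + 411043 + 4637 = 558322 J = 558 kJ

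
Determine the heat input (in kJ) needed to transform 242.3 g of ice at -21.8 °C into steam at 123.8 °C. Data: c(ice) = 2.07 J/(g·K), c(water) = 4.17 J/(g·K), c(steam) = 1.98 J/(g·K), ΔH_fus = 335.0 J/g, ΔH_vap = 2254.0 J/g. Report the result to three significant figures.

q1 (heat ice -21.8→0.0 °C): 242.3 × 2.07 × 21.8 = 10934 J
q2 (melt at 0 °C): 242.3 × 335.0 = 81171 J
q3 (heat water 0.0→100.0 °C): 242.3 × 4.17 × 100.0 = 101039 J
q4 (vaporize at 100 °C): 242.3 × 2254.0 = 546144 J
q5 (heat steam 100.0→123.8 °C): 242.3 × 1.98 × 23.8 = 11418 J
Total: 10934 + 81171 + 101039 + 546144 + 11418 = 750706 J = 751 kJ

q = 751 kJ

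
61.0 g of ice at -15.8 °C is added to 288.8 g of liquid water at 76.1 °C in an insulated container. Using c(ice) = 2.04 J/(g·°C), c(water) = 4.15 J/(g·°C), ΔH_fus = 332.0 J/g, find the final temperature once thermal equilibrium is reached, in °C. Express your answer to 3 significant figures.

T_f = 47.5 °C

Heat to bring ice to 0 °C and melt it: q₁ = 61.0×2.04×15.8 + 61.0×332.0 = 22218 J
Heat the water can supply cooling to 0 °C: 288.8×4.15×76.1 = 91207.4 J > q₁, so all ice melts.
Energy balance: 288.8×4.15×(76.1 − T) = 22218 + 61.0×4.15×(T − 0)
1198.52(76.1 − T) = 22218 + 253.15 T
91207.4 − 22218 = 1451.67 T
T = 68989.4 / 1451.67 = 47.52 °C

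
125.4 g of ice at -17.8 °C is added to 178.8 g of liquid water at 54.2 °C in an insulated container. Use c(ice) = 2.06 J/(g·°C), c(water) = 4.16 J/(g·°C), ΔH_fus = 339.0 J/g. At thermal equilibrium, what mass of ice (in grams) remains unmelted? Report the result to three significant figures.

m_ice remaining = 20.0 g

Heat to warm all ice to 0 °C: 125.4×2.06×17.8 = 4598.2 J
Heat released by water cooling to 0 °C: 178.8×4.16×54.2 = 40314 J
40314 J < 4598.2 + 125.4×339.0 = 47108.8 J, so not all ice melts; final T = 0 °C.
Heat left for melting: 40314 − 4598.2 = 35715.8 J
Mass melted = 35715.8 / 339.0 = 105.4 g
Ice remaining = 125.4 − 105.4 = 20.0 g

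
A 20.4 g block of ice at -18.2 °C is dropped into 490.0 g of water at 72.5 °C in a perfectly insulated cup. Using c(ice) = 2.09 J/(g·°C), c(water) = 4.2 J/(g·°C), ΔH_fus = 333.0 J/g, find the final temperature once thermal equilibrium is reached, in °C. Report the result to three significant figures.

Heat to bring ice to 0 °C and melt it: q₁ = 20.4×2.09×18.2 + 20.4×333.0 = 7569.2 J
Heat the water can supply cooling to 0 °C: 490.0×4.2×72.5 = 149205 J > q₁, so all ice melts.
Energy balance: 490.0×4.2×(72.5 − T) = 7569.2 + 20.4×4.2×(T − 0)
2058(72.5 − T) = 7569.2 + 85.68 T
149205 − 7569.2 = 2143.68 T
T = 141635.8 / 2143.68 = 66.07 °C

T_f = 66.1 °C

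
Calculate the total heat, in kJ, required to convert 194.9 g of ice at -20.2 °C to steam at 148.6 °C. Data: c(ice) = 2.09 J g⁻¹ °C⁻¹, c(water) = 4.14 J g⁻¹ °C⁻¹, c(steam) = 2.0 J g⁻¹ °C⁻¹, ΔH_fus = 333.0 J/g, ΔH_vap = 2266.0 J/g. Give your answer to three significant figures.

q = 614 kJ

q1 (heat ice -20.2→0.0 °C): 194.9 × 2.09 × 20.2 = 8228 J
q2 (melt at 0 °C): 194.9 × 333.0 = 64902 J
q3 (heat water 0.0→100.0 °C): 194.9 × 4.14 × 100.0 = 80689 J
q4 (vaporize at 100 °C): 194.9 × 2266.0 = 441643 J
q5 (heat steam 100.0→148.6 °C): 194.9 × 2.0 × 48.6 = 18944 J
Total: 8228 + 64902 + 80689 + 441643 + 18944 = 614406 J = 614 kJ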